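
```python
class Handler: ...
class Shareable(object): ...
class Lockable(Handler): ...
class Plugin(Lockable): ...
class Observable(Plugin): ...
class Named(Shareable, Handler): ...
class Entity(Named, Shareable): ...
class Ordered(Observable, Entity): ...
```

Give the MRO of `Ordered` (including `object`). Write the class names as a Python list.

L[Ordered] = Ordered + merge(L[Observable], L[Entity], [Observable Entity])
  take Observable:  [Observable Plugin Lockable Handler object] + [Entity Named Shareable Handler object] + [Observable Entity]
  take Plugin:  [Plugin Lockable Handler object] + [Entity Named Shareable Handler object] + [Entity]
  take Lockable:  [Lockable Handler object] + [Entity Named Shareable Handler object] + [Entity]
  take Entity:  [Handler object] + [Entity Named Shareable Handler object] + [Entity]
  take Named:  [Handler object] + [Named Shareable Handler object]
  take Shareable:  [Handler object] + [Shareable Handler object]
  take Handler:  [Handler object] + [Handler object]
  take object:  [object] + [object]

[Ordered, Observable, Plugin, Lockable, Entity, Named, Shareable, Handler, object]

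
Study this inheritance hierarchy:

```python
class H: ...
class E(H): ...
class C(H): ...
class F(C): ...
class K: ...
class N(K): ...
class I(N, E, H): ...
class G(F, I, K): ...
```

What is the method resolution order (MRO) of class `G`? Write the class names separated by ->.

G -> F -> C -> I -> N -> K -> E -> H -> object

L[G] = G + merge(L[F], L[I], L[K], [F I K])
  take F:  [F C H object] + [I N K E H object] + [K object] + [F I K]
  take C:  [C H object] + [I N K E H object] + [K object] + [I K]
  take I:  [H object] + [I N K E H object] + [K object] + [I K]
  take N:  [H object] + [N K E H object] + [K object] + [K]
  take K:  [H object] + [K E H object] + [K object] + [K]
  take E:  [H object] + [E H object] + [object]
  take H:  [H object] + [H object] + [object]
  take object:  [object] + [object] + [object]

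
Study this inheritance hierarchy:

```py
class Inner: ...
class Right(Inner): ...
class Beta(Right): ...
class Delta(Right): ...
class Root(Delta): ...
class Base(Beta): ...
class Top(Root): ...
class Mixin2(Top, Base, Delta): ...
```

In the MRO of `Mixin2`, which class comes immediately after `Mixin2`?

L[Mixin2] = Mixin2 + merge(L[Top], L[Base], L[Delta], [Top Base Delta])
  take Top:  [Top Root Delta Right Inner object] + [Base Beta Right Inner object] + [Delta Right Inner object] + [Top Base Delta]
  take Root:  [Root Delta Right Inner object] + [Base Beta Right Inner object] + [Delta Right Inner object] + [Base Delta]
  take Base:  [Delta Right Inner object] + [Base Beta Right Inner object] + [Delta Right Inner object] + [Base Delta]
  take Delta:  [Delta Right Inner object] + [Beta Right Inner object] + [Delta Right Inner object] + [Delta]
  take Beta:  [Right Inner object] + [Beta Right Inner object] + [Right Inner object]
  take Right:  [Right Inner object] + [Right Inner object] + [Right Inner object]
  take Inner:  [Inner object] + [Inner object] + [Inner object]
  take object:  [object] + [object] + [object]
MRO: Mixin2 Top Root Base Delta Beta Right Inner object
Mixin2 is at position 0; next is Top.

Top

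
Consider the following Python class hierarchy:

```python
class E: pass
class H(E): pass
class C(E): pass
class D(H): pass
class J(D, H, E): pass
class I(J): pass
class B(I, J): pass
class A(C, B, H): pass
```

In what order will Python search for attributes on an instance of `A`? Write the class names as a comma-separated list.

L[A] = A + merge(L[C], L[B], L[H], [C B H])
  take C:  [C E object] + [B I J D H E object] + [H E object] + [C B H]
  take B:  [E object] + [B I J D H E object] + [H E object] + [B H]
  take I:  [E object] + [I J D H E object] + [H E object] + [H]
  take J:  [E object] + [J D H E object] + [H E object] + [H]
  take D:  [E object] + [D H E object] + [H E object] + [H]
  take H:  [E object] + [H E object] + [H E object] + [H]
  take E:  [E object] + [E object] + [E object]
  take object:  [object] + [object] + [object]

A, C, B, I, J, D, H, E, object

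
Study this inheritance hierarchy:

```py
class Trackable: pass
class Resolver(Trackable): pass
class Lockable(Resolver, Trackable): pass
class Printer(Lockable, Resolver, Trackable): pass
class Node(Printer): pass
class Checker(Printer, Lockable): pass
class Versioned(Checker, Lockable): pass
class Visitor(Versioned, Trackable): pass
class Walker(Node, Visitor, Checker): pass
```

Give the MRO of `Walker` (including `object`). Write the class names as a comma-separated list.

L[Walker] = Walker + merge(L[Node], L[Visitor], L[Checker], [Node Visitor Checker])
  take Node:  [Node Printer Lockable Resolver Trackable object] + [Visitor Versioned Checker Printer Lockable Resolver Trackable object] + [Checker Printer Lockable Resolver Trackable object] + [Node Visitor Checker]
  take Visitor:  [Printer Lockable Resolver Trackable object] + [Visitor Versioned Checker Printer Lockable Resolver Trackable object] + [Checker Printer Lockable Resolver Trackable object] + [Visitor Checker]
  take Versioned:  [Printer Lockable Resolver Trackable object] + [Versioned Checker Printer Lockable Resolver Trackable object] + [Checker Printer Lockable Resolver Trackable object] + [Checker]
  take Checker:  [Printer Lockable Resolver Trackable object] + [Checker Printer Lockable Resolver Trackable object] + [Checker Printer Lockable Resolver Trackable object] + [Checker]
  take Printer:  [Printer Lockable Resolver Trackable object] + [Printer Lockable Resolver Trackable object] + [Printer Lockable Resolver Trackable object]
  take Lockable:  [Lockable Resolver Trackable object] + [Lockable Resolver Trackable object] + [Lockable Resolver Trackable object]
  take Resolver:  [Resolver Trackable object] + [Resolver Trackable object] + [Resolver Trackable object]
  take Trackable:  [Trackable object] + [Trackable object] + [Trackable object]
  take object:  [object] + [object] + [object]

Walker, Node, Visitor, Versioned, Checker, Printer, Lockable, Resolver, Trackable, object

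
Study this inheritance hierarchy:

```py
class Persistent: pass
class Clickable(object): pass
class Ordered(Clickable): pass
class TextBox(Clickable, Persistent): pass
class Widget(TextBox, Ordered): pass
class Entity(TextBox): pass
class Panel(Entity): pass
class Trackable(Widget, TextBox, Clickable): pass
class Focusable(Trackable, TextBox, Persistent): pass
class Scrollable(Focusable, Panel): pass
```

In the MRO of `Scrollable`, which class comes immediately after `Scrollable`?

Focusable

L[Scrollable] = Scrollable + merge(L[Focusable], L[Panel], [Focusable Panel])
  take Focusable:  [Focusable Trackable Widget TextBox Ordered Clickable Persistent object] + [Panel Entity TextBox Clickable Persistent object] + [Focusable Panel]
  take Trackable:  [Trackable Widget TextBox Ordered Clickable Persistent object] + [Panel Entity TextBox Clickable Persistent object] + [Panel]
  take Widget:  [Widget TextBox Ordered Clickable Persistent object] + [Panel Entity TextBox Clickable Persistent object] + [Panel]
  take Panel:  [TextBox Ordered Clickable Persistent object] + [Panel Entity TextBox Clickable Persistent object] + [Panel]
  take Entity:  [TextBox Ordered Clickable Persistent object] + [Entity TextBox Clickable Persistent object]
  take TextBox:  [TextBox Ordered Clickable Persistent object] + [TextBox Clickable Persistent object]
  take Ordered:  [Ordered Clickable Persistent object] + [Clickable Persistent object]
  take Clickable:  [Clickable Persistent object] + [Clickable Persistent object]
  take Persistent:  [Persistent object] + [Persistent object]
  take object:  [object] + [object]
MRO: Scrollable Focusable Trackable Widget Panel Entity TextBox Ordered Clickable Persistent object
Scrollable is at position 0; next is Focusable.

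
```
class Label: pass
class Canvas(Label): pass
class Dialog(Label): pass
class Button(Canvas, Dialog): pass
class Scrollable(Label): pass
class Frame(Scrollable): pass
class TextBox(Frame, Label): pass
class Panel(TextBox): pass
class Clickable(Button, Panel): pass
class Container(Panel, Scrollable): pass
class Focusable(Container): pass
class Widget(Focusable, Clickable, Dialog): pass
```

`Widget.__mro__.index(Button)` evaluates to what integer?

4

L[Widget] = Widget + merge(L[Focusable], L[Clickable], L[Dialog], [Focusable Clickable Dialog])
  take Focusable:  [Focusable Container Panel TextBox Frame Scrollable Label object] + [Clickable Button Canvas Dialog Panel TextBox Frame Scrollable Label object] + [Dialog Label object] + [Focusable Clickable Dialog]
  take Container:  [Container Panel TextBox Frame Scrollable Label object] + [Clickable Button Canvas Dialog Panel TextBox Frame Scrollable Label object] + [Dialog Label object] + [Clickable Dialog]
  take Clickable:  [Panel TextBox Frame Scrollable Label object] + [Clickable Button Canvas Dialog Panel TextBox Frame Scrollable Label object] + [Dialog Label object] + [Clickable Dialog]
  take Button:  [Panel TextBox Frame Scrollable Label object] + [Button Canvas Dialog Panel TextBox Frame Scrollable Label object] + [Dialog Label object] + [Dialog]
  take Canvas:  [Panel TextBox Frame Scrollable Label object] + [Canvas Dialog Panel TextBox Frame Scrollable Label object] + [Dialog Label object] + [Dialog]
  take Dialog:  [Panel TextBox Frame Scrollable Label object] + [Dialog Panel TextBox Frame Scrollable Label object] + [Dialog Label object] + [Dialog]
  take Panel:  [Panel TextBox Frame Scrollable Label object] + [Panel TextBox Frame Scrollable Label object] + [Label object]
  take TextBox:  [TextBox Frame Scrollable Label object] + [TextBox Frame Scrollable Label object] + [Label object]
  take Frame:  [Frame Scrollable Label object] + [Frame Scrollable Label object] + [Label object]
  take Scrollable:  [Scrollable Label object] + [Scrollable Label object] + [Label object]
  take Label:  [Label object] + [Label object] + [Label object]
  take object:  [object] + [object] + [object]
MRO: Widget Focusable Container Clickable Button Canvas Dialog Panel TextBox Frame Scrollable Label object
Button sits at index 4.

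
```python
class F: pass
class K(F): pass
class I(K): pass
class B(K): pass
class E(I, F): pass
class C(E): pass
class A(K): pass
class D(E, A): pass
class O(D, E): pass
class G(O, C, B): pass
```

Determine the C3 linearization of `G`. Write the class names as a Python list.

L[G] = G + merge(L[O], L[C], L[B], [O C B])
  take O:  [O D E I A K F object] + [C E I K F object] + [B K F object] + [O C B]
  take D:  [D E I A K F object] + [C E I K F object] + [B K F object] + [C B]
  take C:  [E I A K F object] + [C E I K F object] + [B K F object] + [C B]
  take E:  [E I A K F object] + [E I K F object] + [B K F object] + [B]
  take I:  [I A K F object] + [I K F object] + [B K F object] + [B]
  take A:  [A K F object] + [K F object] + [B K F object] + [B]
  take B:  [K F object] + [K F object] + [B K F object] + [B]
  take K:  [K F object] + [K F object] + [K F object]
  take F:  [F object] + [F object] + [F object]
  take object:  [object] + [object] + [object]

[G, O, D, C, E, I, A, B, K, F, object]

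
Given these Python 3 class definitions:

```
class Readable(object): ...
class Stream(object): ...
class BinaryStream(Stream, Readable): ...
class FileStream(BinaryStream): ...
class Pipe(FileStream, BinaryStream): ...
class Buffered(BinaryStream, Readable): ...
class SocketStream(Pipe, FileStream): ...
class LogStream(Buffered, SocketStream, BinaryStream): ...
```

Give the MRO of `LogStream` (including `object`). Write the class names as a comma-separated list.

L[LogStream] = LogStream + merge(L[Buffered], L[SocketStream], L[BinaryStream], [Buffered SocketStream BinaryStream])
  take Buffered:  [Buffered BinaryStream Stream Readable object] + [SocketStream Pipe FileStream BinaryStream Stream Readable object] + [BinaryStream Stream Readable object] + [Buffered SocketStream BinaryStream]
  take SocketStream:  [BinaryStream Stream Readable object] + [SocketStream Pipe FileStream BinaryStream Stream Readable object] + [BinaryStream Stream Readable object] + [SocketStream BinaryStream]
  take Pipe:  [BinaryStream Stream Readable object] + [Pipe FileStream BinaryStream Stream Readable object] + [BinaryStream Stream Readable object] + [BinaryStream]
  take FileStream:  [BinaryStream Stream Readable object] + [FileStream BinaryStream Stream Readable object] + [BinaryStream Stream Readable object] + [BinaryStream]
  take BinaryStream:  [BinaryStream Stream Readable object] + [BinaryStream Stream Readable object] + [BinaryStream Stream Readable object] + [BinaryStream]
  take Stream:  [Stream Readable object] + [Stream Readable object] + [Stream Readable object]
  take Readable:  [Readable object] + [Readable object] + [Readable object]
  take object:  [object] + [object] + [object]

LogStream, Buffered, SocketStream, Pipe, FileStream, BinaryStream, Stream, Readable, object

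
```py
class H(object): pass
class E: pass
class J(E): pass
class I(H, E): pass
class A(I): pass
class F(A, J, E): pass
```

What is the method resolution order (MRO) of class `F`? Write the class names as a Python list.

[F, A, I, H, J, E, object]

L[F] = F + merge(L[A], L[J], L[E], [A J E])
  take A:  [A I H E object] + [J E object] + [E object] + [A J E]
  take I:  [I H E object] + [J E object] + [E object] + [J E]
  take H:  [H E object] + [J E object] + [E object] + [J E]
  take J:  [E object] + [J E object] + [E object] + [J E]
  take E:  [E object] + [E object] + [E object] + [E]
  take object:  [object] + [object] + [object]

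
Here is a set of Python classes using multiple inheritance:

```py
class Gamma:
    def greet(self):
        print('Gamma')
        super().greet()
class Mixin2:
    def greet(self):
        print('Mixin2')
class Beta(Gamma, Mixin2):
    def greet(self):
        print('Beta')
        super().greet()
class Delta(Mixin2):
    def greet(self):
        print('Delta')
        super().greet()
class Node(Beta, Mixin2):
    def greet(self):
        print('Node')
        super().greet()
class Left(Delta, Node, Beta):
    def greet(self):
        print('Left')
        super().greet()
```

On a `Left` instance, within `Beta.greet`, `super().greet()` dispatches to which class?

Gamma

L[Left] = Left + merge(L[Delta], L[Node], L[Beta], [Delta Node Beta])
  take Delta:  [Delta Mixin2 object] + [Node Beta Gamma Mixin2 object] + [Beta Gamma Mixin2 object] + [Delta Node Beta]
  take Node:  [Mixin2 object] + [Node Beta Gamma Mixin2 object] + [Beta Gamma Mixin2 object] + [Node Beta]
  take Beta:  [Mixin2 object] + [Beta Gamma Mixin2 object] + [Beta Gamma Mixin2 object] + [Beta]
  take Gamma:  [Mixin2 object] + [Gamma Mixin2 object] + [Gamma Mixin2 object]
  take Mixin2:  [Mixin2 object] + [Mixin2 object] + [Mixin2 object]
  take object:  [object] + [object] + [object]
MRO: Left Delta Node Beta Gamma Mixin2 object
super() in Beta.greet on a Left instance goes to the class after Beta in Left's MRO: Gamma.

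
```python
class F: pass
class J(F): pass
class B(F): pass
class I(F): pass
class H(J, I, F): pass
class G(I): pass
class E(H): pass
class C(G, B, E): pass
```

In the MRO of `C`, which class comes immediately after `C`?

G

L[C] = C + merge(L[G], L[B], L[E], [G B E])
  take G:  [G I F object] + [B F object] + [E H J I F object] + [G B E]
  take B:  [I F object] + [B F object] + [E H J I F object] + [B E]
  take E:  [I F object] + [F object] + [E H J I F object] + [E]
  take H:  [I F object] + [F object] + [H J I F object]
  take J:  [I F object] + [F object] + [J I F object]
  take I:  [I F object] + [F object] + [I F object]
  take F:  [F object] + [F object] + [F object]
  take object:  [object] + [object] + [object]
MRO: C G B E H J I F object
C is at position 0; next is G.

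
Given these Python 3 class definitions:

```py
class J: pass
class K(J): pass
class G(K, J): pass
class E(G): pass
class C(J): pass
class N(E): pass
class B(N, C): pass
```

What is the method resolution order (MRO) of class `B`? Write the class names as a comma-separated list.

L[B] = B + merge(L[N], L[C], [N C])
  take N:  [N E G K J object] + [C J object] + [N C]
  take E:  [E G K J object] + [C J object] + [C]
  take G:  [G K J object] + [C J object] + [C]
  take K:  [K J object] + [C J object] + [C]
  take C:  [J object] + [C J object] + [C]
  take J:  [J object] + [J object]
  take object:  [object] + [object]

B, N, E, G, K, C, J, object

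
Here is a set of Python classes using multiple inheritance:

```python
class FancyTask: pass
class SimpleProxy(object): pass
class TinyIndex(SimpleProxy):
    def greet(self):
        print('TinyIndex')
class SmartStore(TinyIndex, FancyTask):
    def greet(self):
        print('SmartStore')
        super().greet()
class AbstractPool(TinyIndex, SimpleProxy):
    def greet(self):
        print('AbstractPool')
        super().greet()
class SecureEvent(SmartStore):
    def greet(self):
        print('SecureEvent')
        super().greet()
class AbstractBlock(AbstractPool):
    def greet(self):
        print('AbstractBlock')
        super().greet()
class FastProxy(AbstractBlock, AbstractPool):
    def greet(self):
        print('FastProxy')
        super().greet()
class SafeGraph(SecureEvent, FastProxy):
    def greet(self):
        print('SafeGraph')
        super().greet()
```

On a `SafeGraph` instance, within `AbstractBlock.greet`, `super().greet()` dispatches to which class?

AbstractPool

L[SafeGraph] = SafeGraph + merge(L[SecureEvent], L[FastProxy], [SecureEvent FastProxy])
  take SecureEvent:  [SecureEvent SmartStore TinyIndex SimpleProxy FancyTask object] + [FastProxy AbstractBlock AbstractPool TinyIndex SimpleProxy object] + [SecureEvent FastProxy]
  take SmartStore:  [SmartStore TinyIndex SimpleProxy FancyTask object] + [FastProxy AbstractBlock AbstractPool TinyIndex SimpleProxy object] + [FastProxy]
  take FastProxy:  [TinyIndex SimpleProxy FancyTask object] + [FastProxy AbstractBlock AbstractPool TinyIndex SimpleProxy object] + [FastProxy]
  take AbstractBlock:  [TinyIndex SimpleProxy FancyTask object] + [AbstractBlock AbstractPool TinyIndex SimpleProxy object]
  take AbstractPool:  [TinyIndex SimpleProxy FancyTask object] + [AbstractPool TinyIndex SimpleProxy object]
  take TinyIndex:  [TinyIndex SimpleProxy FancyTask object] + [TinyIndex SimpleProxy object]
  take SimpleProxy:  [SimpleProxy FancyTask object] + [SimpleProxy object]
  take FancyTask:  [FancyTask object] + [object]
  take object:  [object] + [object]
MRO: SafeGraph SecureEvent SmartStore FastProxy AbstractBlock AbstractPool TinyIndex SimpleProxy FancyTask object
super() in AbstractBlock.greet on a SafeGraph instance goes to the class after AbstractBlock in SafeGraph's MRO: AbstractPool.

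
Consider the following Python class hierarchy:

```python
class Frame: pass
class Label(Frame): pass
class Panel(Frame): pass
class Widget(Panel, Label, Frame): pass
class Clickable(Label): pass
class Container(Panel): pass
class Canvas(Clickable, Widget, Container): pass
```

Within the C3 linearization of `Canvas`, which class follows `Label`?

Frame

L[Canvas] = Canvas + merge(L[Clickable], L[Widget], L[Container], [Clickable Widget Container])
  take Clickable:  [Clickable Label Frame object] + [Widget Panel Label Frame object] + [Container Panel Frame object] + [Clickable Widget Container]
  take Widget:  [Label Frame object] + [Widget Panel Label Frame object] + [Container Panel Frame object] + [Widget Container]
  take Container:  [Label Frame object] + [Panel Label Frame object] + [Container Panel Frame object] + [Container]
  take Panel:  [Label Frame object] + [Panel Label Frame object] + [Panel Frame object]
  take Label:  [Label Frame object] + [Label Frame object] + [Frame object]
  take Frame:  [Frame object] + [Frame object] + [Frame object]
  take object:  [object] + [object] + [object]
MRO: Canvas Clickable Widget Container Panel Label Frame object
Label is at position 5; next is Frame.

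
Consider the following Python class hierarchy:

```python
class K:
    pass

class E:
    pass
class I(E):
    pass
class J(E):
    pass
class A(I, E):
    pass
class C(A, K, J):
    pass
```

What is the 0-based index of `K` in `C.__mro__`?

L[C] = C + merge(L[A], L[K], L[J], [A K J])
  take A:  [A I E object] + [K object] + [J E object] + [A K J]
  take I:  [I E object] + [K object] + [J E object] + [K J]
  take K:  [E object] + [K object] + [J E object] + [K J]
  take J:  [E object] + [object] + [J E object] + [J]
  take E:  [E object] + [object] + [E object]
  take object:  [object] + [object] + [object]
MRO: C A I K J E object
K sits at index 3.

3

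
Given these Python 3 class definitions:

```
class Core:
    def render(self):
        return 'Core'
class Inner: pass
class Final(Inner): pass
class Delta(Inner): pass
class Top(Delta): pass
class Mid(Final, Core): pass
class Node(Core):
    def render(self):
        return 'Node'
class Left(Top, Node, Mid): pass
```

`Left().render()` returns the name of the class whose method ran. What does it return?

Node

L[Left] = Left + merge(L[Top], L[Node], L[Mid], [Top Node Mid])
  take Top:  [Top Delta Inner object] + [Node Core object] + [Mid Final Inner Core object] + [Top Node Mid]
  take Delta:  [Delta Inner object] + [Node Core object] + [Mid Final Inner Core object] + [Node Mid]
  take Node:  [Inner object] + [Node Core object] + [Mid Final Inner Core object] + [Node Mid]
  take Mid:  [Inner object] + [Core object] + [Mid Final Inner Core object] + [Mid]
  take Final:  [Inner object] + [Core object] + [Final Inner Core object]
  take Inner:  [Inner object] + [Core object] + [Inner Core object]
  take Core:  [object] + [Core object] + [Core object]
  take object:  [object] + [object] + [object]
MRO: Left Top Delta Node Mid Final Inner Core object
render is defined in: Core, Node. First along the MRO is Node.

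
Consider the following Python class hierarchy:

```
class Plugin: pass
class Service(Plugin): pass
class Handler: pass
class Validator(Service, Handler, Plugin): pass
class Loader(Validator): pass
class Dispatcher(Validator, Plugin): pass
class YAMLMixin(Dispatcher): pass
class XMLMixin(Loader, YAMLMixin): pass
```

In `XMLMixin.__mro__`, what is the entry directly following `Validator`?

Service

L[XMLMixin] = XMLMixin + merge(L[Loader], L[YAMLMixin], [Loader YAMLMixin])
  take Loader:  [Loader Validator Service Handler Plugin object] + [YAMLMixin Dispatcher Validator Service Handler Plugin object] + [Loader YAMLMixin]
  take YAMLMixin:  [Validator Service Handler Plugin object] + [YAMLMixin Dispatcher Validator Service Handler Plugin object] + [YAMLMixin]
  take Dispatcher:  [Validator Service Handler Plugin object] + [Dispatcher Validator Service Handler Plugin object]
  take Validator:  [Validator Service Handler Plugin object] + [Validator Service Handler Plugin object]
  take Service:  [Service Handler Plugin object] + [Service Handler Plugin object]
  take Handler:  [Handler Plugin object] + [Handler Plugin object]
  take Plugin:  [Plugin object] + [Plugin object]
  take object:  [object] + [object]
MRO: XMLMixin Loader YAMLMixin Dispatcher Validator Service Handler Plugin object
Validator is at position 4; next is Service.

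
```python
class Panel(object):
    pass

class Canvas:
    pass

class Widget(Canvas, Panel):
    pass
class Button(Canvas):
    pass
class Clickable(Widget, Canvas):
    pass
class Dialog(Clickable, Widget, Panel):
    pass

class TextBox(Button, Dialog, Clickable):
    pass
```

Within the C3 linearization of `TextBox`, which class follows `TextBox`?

L[TextBox] = TextBox + merge(L[Button], L[Dialog], L[Clickable], [Button Dialog Clickable])
  take Button:  [Button Canvas object] + [Dialog Clickable Widget Canvas Panel object] + [Clickable Widget Canvas Panel object] + [Button Dialog Clickable]
  take Dialog:  [Canvas object] + [Dialog Clickable Widget Canvas Panel object] + [Clickable Widget Canvas Panel object] + [Dialog Clickable]
  take Clickable:  [Canvas object] + [Clickable Widget Canvas Panel object] + [Clickable Widget Canvas Panel object] + [Clickable]
  take Widget:  [Canvas object] + [Widget Canvas Panel object] + [Widget Canvas Panel object]
  take Canvas:  [Canvas object] + [Canvas Panel object] + [Canvas Panel object]
  take Panel:  [object] + [Panel object] + [Panel object]
  take object:  [object] + [object] + [object]
MRO: TextBox Button Dialog Clickable Widget Canvas Panel object
TextBox is at position 0; next is Button.

Button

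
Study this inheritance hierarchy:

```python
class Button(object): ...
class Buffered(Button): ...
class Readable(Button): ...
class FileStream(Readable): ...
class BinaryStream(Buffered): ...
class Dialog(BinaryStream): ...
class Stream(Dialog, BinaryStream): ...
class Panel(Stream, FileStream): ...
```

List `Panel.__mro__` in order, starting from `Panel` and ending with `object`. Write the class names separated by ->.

Panel -> Stream -> Dialog -> BinaryStream -> Buffered -> FileStream -> Readable -> Button -> object

L[Panel] = Panel + merge(L[Stream], L[FileStream], [Stream FileStream])
  take Stream:  [Stream Dialog BinaryStream Buffered Button object] + [FileStream Readable Button object] + [Stream FileStream]
  take Dialog:  [Dialog BinaryStream Buffered Button object] + [FileStream Readable Button object] + [FileStream]
  take BinaryStream:  [BinaryStream Buffered Button object] + [FileStream Readable Button object] + [FileStream]
  take Buffered:  [Buffered Button object] + [FileStream Readable Button object] + [FileStream]
  take FileStream:  [Button object] + [FileStream Readable Button object] + [FileStream]
  take Readable:  [Button object] + [Readable Button object]
  take Button:  [Button object] + [Button object]
  take object:  [object] + [object]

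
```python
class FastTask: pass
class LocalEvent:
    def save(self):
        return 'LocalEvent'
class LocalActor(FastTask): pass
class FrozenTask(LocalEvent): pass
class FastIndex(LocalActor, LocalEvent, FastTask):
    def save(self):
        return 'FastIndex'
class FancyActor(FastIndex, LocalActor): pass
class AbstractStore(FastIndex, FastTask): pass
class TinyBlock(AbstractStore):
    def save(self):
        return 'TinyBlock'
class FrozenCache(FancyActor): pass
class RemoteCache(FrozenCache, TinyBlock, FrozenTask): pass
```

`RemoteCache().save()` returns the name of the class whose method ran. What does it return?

L[RemoteCache] = RemoteCache + merge(L[FrozenCache], L[TinyBlock], L[FrozenTask], [FrozenCache TinyBlock FrozenTask])
  take FrozenCache:  [FrozenCache FancyActor FastIndex LocalActor LocalEvent FastTask object] + [TinyBlock AbstractStore FastIndex LocalActor LocalEvent FastTask object] + [FrozenTask LocalEvent object] + [FrozenCache TinyBlock FrozenTask]
  take FancyActor:  [FancyActor FastIndex LocalActor LocalEvent FastTask object] + [TinyBlock AbstractStore FastIndex LocalActor LocalEvent FastTask object] + [FrozenTask LocalEvent object] + [TinyBlock FrozenTask]
  take TinyBlock:  [FastIndex LocalActor LocalEvent FastTask object] + [TinyBlock AbstractStore FastIndex LocalActor LocalEvent FastTask object] + [FrozenTask LocalEvent object] + [TinyBlock FrozenTask]
  take AbstractStore:  [FastIndex LocalActor LocalEvent FastTask object] + [AbstractStore FastIndex LocalActor LocalEvent FastTask object] + [FrozenTask LocalEvent object] + [FrozenTask]
  take FastIndex:  [FastIndex LocalActor LocalEvent FastTask object] + [FastIndex LocalActor LocalEvent FastTask object] + [FrozenTask LocalEvent object] + [FrozenTask]
  take LocalActor:  [LocalActor LocalEvent FastTask object] + [LocalActor LocalEvent FastTask object] + [FrozenTask LocalEvent object] + [FrozenTask]
  take FrozenTask:  [LocalEvent FastTask object] + [LocalEvent FastTask object] + [FrozenTask LocalEvent object] + [FrozenTask]
  take LocalEvent:  [LocalEvent FastTask object] + [LocalEvent FastTask object] + [LocalEvent object]
  take FastTask:  [FastTask object] + [FastTask object] + [object]
  take object:  [object] + [object] + [object]
MRO: RemoteCache FrozenCache FancyActor TinyBlock AbstractStore FastIndex LocalActor FrozenTask LocalEvent FastTask object
save is defined in: FastIndex, LocalEvent, TinyBlock. First along the MRO is TinyBlock.

TinyBlock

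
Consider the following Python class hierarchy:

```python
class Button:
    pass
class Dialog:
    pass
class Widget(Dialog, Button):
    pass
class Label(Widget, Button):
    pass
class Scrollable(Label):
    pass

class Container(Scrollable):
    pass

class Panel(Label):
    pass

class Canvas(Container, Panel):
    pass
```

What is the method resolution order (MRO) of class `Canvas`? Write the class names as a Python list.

L[Canvas] = Canvas + merge(L[Container], L[Panel], [Container Panel])
  take Container:  [Container Scrollable Label Widget Dialog Button object] + [Panel Label Widget Dialog Button object] + [Container Panel]
  take Scrollable:  [Scrollable Label Widget Dialog Button object] + [Panel Label Widget Dialog Button object] + [Panel]
  take Panel:  [Label Widget Dialog Button object] + [Panel Label Widget Dialog Button object] + [Panel]
  take Label:  [Label Widget Dialog Button object] + [Label Widget Dialog Button object]
  take Widget:  [Widget Dialog Button object] + [Widget Dialog Button object]
  take Dialog:  [Dialog Button object] + [Dialog Button object]
  take Button:  [Button object] + [Button object]
  take object:  [object] + [object]

[Canvas, Container, Scrollable, Panel, Label, Widget, Dialog, Button, object]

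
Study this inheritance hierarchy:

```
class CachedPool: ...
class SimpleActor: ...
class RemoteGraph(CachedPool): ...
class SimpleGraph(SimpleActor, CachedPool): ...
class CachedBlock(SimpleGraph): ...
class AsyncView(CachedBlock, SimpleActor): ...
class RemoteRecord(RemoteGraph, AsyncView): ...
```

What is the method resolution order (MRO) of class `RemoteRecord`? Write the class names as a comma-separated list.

RemoteRecord, RemoteGraph, AsyncView, CachedBlock, SimpleGraph, SimpleActor, CachedPool, object

L[RemoteRecord] = RemoteRecord + merge(L[RemoteGraph], L[AsyncView], [RemoteGraph AsyncView])
  take RemoteGraph:  [RemoteGraph CachedPool object] + [AsyncView CachedBlock SimpleGraph SimpleActor CachedPool object] + [RemoteGraph AsyncView]
  take AsyncView:  [CachedPool object] + [AsyncView CachedBlock SimpleGraph SimpleActor CachedPool object] + [AsyncView]
  take CachedBlock:  [CachedPool object] + [CachedBlock SimpleGraph SimpleActor CachedPool object]
  take SimpleGraph:  [CachedPool object] + [SimpleGraph SimpleActor CachedPool object]
  take SimpleActor:  [CachedPool object] + [SimpleActor CachedPool object]
  take CachedPool:  [CachedPool object] + [CachedPool object]
  take object:  [object] + [object]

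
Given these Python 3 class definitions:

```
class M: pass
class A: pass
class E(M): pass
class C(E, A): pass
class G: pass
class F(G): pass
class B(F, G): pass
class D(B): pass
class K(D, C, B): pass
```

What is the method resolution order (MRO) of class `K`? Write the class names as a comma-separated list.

L[K] = K + merge(L[D], L[C], L[B], [D C B])
  take D:  [D B F G object] + [C E M A object] + [B F G object] + [D C B]
  take C:  [B F G object] + [C E M A object] + [B F G object] + [C B]
  take B:  [B F G object] + [E M A object] + [B F G object] + [B]
  take F:  [F G object] + [E M A object] + [F G object]
  take G:  [G object] + [E M A object] + [G object]
  take E:  [object] + [E M A object] + [object]
  take M:  [object] + [M A object] + [object]
  take A:  [object] + [A object] + [object]
  take object:  [object] + [object] + [object]

K, D, C, B, F, G, E, M, A, object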